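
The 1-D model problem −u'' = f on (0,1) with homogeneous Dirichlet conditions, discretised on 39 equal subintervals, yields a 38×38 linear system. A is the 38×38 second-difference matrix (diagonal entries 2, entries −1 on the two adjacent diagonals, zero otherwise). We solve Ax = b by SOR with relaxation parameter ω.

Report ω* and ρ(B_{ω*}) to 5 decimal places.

ρ_J = max_k |cos(kπ/39)| = cos(π/39) = 0.99676
√(1−ρ_J²) simplifies to sin(π/39) = 0.080467.
So ω* = 2/1.080467 = 1.85105 (Young).
ρ_SOR = ω* − 1 = 1.85105 − 1 = 0.85105.

ω* = 1.85105, ρ_SOR = 0.85105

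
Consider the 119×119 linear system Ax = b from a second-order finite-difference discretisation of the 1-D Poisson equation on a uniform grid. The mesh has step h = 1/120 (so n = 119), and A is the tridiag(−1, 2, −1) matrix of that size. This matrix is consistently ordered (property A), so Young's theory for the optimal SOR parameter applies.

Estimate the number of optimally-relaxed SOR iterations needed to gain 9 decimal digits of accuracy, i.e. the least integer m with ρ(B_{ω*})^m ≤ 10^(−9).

ρ_J = max_k |cos(kπ/120)| = cos(π/120) = 0.9996573
root = sin(π/120) = 0.0261769  (since 1−cos² = sin²).
Then 2/(1+√(1−ρ_J²)) = 2/(1+0.0261769); ω* = 2/1.0261769 = 1.9489817.
ρ(B_{ω*}) = ω*−1 = 0.9489817
Need (0.9489817)^m ≤ 10^(−9): m ≥ 9·ln10/|ln 0.9489817| = 20.7233/0.0523658 = 395.741 ⇒ m = 396.

m = 396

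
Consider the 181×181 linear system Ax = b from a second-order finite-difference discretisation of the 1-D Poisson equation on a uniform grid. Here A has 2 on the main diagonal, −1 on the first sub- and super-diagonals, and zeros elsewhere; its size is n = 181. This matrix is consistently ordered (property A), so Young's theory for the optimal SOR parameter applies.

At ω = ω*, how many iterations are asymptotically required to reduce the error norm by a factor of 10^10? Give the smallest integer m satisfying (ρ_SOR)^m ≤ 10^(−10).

B_J for the 181×181 system has eigenvalues cos(kπ/182); ρ_J = cos(π/182) = 0.9998510.
1 − cos²(π/182) = sin²(π/182) ⇒ √(1−ρ_J²) = sin(π/182) = 0.0172606.
So ω* = 2/1.0172606 = 1.9660645 (Young).
Hence ρ(B_{ω*}) = 1.9660645 − 1 = 0.9660645.
10·ln10 = 23.0259; −ln(0.9660645) = 0.0345247; m = ⌈23.0259/0.0345247⌉ = ⌈666.940⌉ = 667.

m = 667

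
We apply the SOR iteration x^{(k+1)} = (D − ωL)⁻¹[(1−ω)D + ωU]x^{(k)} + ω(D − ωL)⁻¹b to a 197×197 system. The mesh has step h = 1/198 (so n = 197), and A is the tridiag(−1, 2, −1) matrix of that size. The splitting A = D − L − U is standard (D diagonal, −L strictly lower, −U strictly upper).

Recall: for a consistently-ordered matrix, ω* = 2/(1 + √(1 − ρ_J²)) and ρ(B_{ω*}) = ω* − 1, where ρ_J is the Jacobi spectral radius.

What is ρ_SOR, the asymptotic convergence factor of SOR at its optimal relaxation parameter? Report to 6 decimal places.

ρ_SOR = 0.968764

With n=197, ρ(Jacobi) = cos(π/198) = 0.999874.
√(1 − cos²(π/198)) = sin(π/198) ≈ 0.0158660.
Then 2/(1+√(1−ρ_J²)) = 2/(1+0.0158660); ω* = 2/1.0158660 = 1.968764.
ρ_SOR = ω* − 1 ≈ 0.968764.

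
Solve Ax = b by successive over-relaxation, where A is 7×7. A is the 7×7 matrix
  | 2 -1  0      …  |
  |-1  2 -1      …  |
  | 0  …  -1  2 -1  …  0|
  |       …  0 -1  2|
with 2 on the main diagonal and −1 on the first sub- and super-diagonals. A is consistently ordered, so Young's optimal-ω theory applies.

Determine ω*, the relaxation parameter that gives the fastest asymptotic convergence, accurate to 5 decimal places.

ω* = 1.44646

With n=7, ρ(Jacobi) = cos(π/8) = 0.92388.
√(1−ρ_J²) simplifies to sin(π/8) = 0.382683.
ω* = 2 / (1 + 0.382683) = 2 / 1.382683 ≈ 1.44646.
At ω = 1.44646 every |λ(B_ω)| = ω−1, so ρ_SOR = 0.44646.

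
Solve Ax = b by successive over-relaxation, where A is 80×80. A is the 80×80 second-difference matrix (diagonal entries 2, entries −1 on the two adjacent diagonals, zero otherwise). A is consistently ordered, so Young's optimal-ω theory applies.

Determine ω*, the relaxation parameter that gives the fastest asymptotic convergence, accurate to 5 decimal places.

With n=80, ρ(Jacobi) = cos(π/81) = 0.99925.
√(1−ρ_J²) = |sin(π/81)| = 0.038775
ω* = 2/(1 + 0.038775) = 2/1.038775 = 1.92534.
ρ_SOR = ω* − 1 ≈ 0.92534.

ω* = 1.92534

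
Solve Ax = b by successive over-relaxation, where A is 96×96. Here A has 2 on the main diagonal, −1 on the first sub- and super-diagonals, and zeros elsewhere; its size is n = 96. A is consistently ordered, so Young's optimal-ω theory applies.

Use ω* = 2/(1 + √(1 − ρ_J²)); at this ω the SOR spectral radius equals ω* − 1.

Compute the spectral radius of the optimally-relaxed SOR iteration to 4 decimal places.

ρ_SOR = 0.9373

spectrum of D⁻¹(L+U) = {cos(kπ/97) : 1≤k≤96}; ρ_J = cos(π/97) = 0.9995.
√(1−ρ_J²) simplifies to sin(π/97) = 0.03238.
ω* = 2 / (1 + 0.03238) = 2 / 1.03238 ≈ 1.9373.
[ρ_SOR] ω* − 1 = 0.9373.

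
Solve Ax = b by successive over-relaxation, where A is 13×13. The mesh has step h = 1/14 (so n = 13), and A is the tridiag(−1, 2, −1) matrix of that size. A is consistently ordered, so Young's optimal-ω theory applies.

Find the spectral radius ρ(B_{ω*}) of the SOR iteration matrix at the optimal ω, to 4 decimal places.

[ρ_J] n=13: ρ(B_J) = cos(π/(n+1)) = cos(π/14) = 0.9749.
root = sin(π/14) = 0.22252  (since 1−cos² = sin²).
So ω* = 2/1.22252 = 1.6360 (Young).
ρ_SOR = ω* − 1 ≈ 0.6360.

ρ_SOR = 0.6360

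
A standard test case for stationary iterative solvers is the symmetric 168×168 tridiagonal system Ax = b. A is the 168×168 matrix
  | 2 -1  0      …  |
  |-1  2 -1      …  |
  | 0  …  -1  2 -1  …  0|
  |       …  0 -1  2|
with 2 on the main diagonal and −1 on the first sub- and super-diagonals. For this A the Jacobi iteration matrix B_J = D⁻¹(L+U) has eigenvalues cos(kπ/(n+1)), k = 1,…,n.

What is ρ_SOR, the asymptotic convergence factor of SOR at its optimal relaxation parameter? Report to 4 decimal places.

ρ_SOR = 0.9635

spectrum of D⁻¹(L+U) = {cos(kπ/169) : 1≤k≤168}; ρ_J = cos(π/169) = 0.9998.
√(1−ρ_J²) = |sin(π/169)| = 0.01859
ω* = 2/(1 + 0.01859) = 2/1.01859 = 1.9635.
Hence ρ(B_{ω*}) = 1.9635 − 1 = 0.9635.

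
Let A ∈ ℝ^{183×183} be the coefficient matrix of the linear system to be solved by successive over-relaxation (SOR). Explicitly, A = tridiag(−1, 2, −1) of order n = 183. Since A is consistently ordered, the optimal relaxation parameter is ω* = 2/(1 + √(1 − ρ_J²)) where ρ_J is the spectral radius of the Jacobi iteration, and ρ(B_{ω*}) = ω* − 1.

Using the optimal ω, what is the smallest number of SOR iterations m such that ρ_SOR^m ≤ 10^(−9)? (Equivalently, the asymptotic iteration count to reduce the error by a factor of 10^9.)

m = 607

½·tridiag(1,0,1) at n=183: λ_k = cos(kπ/184); max |λ| at k=1 ⇒ ρ_J = cos(π/184) ≈ 0.9998542.
√(1 − cos²(π/184)) = sin(π/184) ≈ 0.0170730.
ω* = 2 / (1 + 0.0170730) = 2 / 1.0170730 ≈ 1.9664272.
ρ_SOR = ω* − 1 = 1.9664272 − 1 = 0.9664272.
Need (0.9664272)^m ≤ 10^(−9): m ≥ 9·ln10/|ln 0.9664272| = 20.7233/0.0341493 = 606.844 ⇒ m = 607.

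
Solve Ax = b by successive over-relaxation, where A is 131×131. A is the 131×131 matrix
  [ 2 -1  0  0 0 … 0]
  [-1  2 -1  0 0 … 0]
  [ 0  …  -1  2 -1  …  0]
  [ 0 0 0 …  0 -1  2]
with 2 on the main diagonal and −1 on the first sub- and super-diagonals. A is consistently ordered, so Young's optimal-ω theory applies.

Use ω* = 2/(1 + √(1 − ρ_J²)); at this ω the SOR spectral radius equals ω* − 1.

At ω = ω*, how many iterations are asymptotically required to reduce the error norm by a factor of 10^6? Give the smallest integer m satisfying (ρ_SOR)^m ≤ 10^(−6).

m = 291

[ρ_J] n=131: ρ(B_J) = cos(π/(n+1)) = cos(π/132) = 0.9997168.
√(1 − cos²(π/132)) = sin(π/132) ≈ 0.0237977.
So ω* = 2/1.0237977 = 1.9535109 (Young).
Hence ρ(B_{ω*}) = 1.9535109 − 1 = 0.9535109.
(0.9535109)^m ≤ 10^{−6}  ⇒  m·ln(0.9535109) ≤ −6·ln10  ⇒  m ≥ 290.215  ⇒  m = 291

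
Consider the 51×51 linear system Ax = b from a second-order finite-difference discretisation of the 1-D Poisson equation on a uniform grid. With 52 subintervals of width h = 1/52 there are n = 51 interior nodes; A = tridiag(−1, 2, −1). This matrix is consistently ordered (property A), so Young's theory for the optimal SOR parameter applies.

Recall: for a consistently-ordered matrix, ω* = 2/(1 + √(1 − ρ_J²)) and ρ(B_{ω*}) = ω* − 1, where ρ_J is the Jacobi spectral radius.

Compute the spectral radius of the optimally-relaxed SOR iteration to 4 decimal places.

[ρ_J] n=51: ρ(B_J) = cos(π/(n+1)) = cos(π/52) = 0.9982.
√(1−ρ_J²) = |sin(π/52)| = 0.06038
Young: ω* = 2/(1+√(1−ρ_J²)) = 2/(1+0.06038) = 2/1.06038 = 1.8861.
ρ(B_{ω*}) = ω*−1 = 0.8861

ρ_SOR = 0.8861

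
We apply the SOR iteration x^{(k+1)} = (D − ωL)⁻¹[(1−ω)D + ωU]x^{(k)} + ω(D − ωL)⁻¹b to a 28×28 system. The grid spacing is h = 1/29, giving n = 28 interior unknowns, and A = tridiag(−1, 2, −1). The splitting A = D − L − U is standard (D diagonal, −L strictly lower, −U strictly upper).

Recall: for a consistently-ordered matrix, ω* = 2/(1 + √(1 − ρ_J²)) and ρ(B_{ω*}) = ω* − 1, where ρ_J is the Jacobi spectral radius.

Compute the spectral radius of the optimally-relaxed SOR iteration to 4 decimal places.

ρ_SOR = 0.8049

With n=28, ρ(Jacobi) = cos(π/29) = 0.9941.
√(1 − cos²(π/29)) = sin(π/29) ≈ 0.10812.
Young: ω* = 2/(1+√(1−ρ_J²)) = 2/(1+0.10812) = 2/1.10812 = 1.8049.
Hence ρ(B_{ω*}) = 1.8049 − 1 = 0.8049.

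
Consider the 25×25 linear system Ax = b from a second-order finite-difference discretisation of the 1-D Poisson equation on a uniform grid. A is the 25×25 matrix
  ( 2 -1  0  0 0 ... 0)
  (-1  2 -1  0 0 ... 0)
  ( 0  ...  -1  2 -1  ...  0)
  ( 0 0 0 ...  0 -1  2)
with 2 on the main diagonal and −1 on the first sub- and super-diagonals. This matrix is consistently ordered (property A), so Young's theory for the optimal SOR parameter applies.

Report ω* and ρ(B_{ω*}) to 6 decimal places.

spectrum of D⁻¹(L+U) = {cos(kπ/26) : 1≤k≤25}; ρ_J = cos(π/26) = 0.992709.
root = sin(π/26) = 0.1205367  (since 1−cos² = sin²).
ω* = 2 / (1 + 0.1205367) = 2 / 1.1205367 ≈ 1.784859.
and ρ(B_{ω*}) = 1.784859 − 1 = 0.784859.

ω* = 1.784859, ρ_SOR = 0.784859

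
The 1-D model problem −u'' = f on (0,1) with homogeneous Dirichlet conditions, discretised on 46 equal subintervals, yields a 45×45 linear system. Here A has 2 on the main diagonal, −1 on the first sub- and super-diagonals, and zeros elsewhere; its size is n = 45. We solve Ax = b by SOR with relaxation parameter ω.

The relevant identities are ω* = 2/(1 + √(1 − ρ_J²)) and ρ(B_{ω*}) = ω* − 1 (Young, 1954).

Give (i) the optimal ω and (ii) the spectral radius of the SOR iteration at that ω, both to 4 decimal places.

½·tridiag(1,0,1) at n=45: λ_k = cos(kπ/46); max |λ| at k=1 ⇒ ρ_J = cos(π/46) ≈ 0.9977.
√(1−ρ_J²) = |sin(π/46)| = 0.06824
Then 2/(1+√(1−ρ_J²)) = 2/(1+0.06824); ω* = 2/1.06824 = 1.8722.
Hence ρ(B_{ω*}) = 1.8722 − 1 = 0.8722.

ω* = 1.8722, ρ_SOR = 0.8722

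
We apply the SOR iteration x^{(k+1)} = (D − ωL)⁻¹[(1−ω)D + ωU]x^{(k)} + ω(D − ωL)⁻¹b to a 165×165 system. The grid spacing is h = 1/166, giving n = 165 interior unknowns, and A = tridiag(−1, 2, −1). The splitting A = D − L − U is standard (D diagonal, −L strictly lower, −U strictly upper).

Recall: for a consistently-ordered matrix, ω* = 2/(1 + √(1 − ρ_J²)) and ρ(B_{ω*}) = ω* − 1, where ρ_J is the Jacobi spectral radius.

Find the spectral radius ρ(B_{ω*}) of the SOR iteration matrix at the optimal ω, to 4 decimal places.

ρ_SOR = 0.9629

n=165: λ(B_J) = 1 − λ(A)/2 = cos(kπ/166); k=1 gives ρ_J = 0.9998.
root = sin(π/166) = 0.01892  (since 1−cos² = sin²).
Young: ω* = 2/(1+√(1−ρ_J²)) = 2/(1+0.01892) = 2/1.01892 = 1.9629.
and ρ(B_{ω*}) = 1.9629 − 1 = 0.9629.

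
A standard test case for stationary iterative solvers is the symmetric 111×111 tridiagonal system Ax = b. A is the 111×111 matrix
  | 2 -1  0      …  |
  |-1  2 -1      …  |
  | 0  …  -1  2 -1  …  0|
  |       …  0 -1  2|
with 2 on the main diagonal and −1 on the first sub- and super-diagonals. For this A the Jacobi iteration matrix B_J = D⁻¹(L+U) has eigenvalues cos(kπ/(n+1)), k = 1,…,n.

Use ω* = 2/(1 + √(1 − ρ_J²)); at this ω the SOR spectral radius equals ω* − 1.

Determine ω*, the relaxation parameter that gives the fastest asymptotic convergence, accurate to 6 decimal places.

ω* = 1.945438

With n=111, ρ(Jacobi) = cos(π/112) = 0.999607.
√(1−ρ_J²) = |sin(π/112)| = 0.0280463
[ω*] 2 ÷ (1 + 0.0280463) = 2 ÷ 1.0280463 = 1.945438.
ρ_SOR = ω* − 1 ≈ 0.945438.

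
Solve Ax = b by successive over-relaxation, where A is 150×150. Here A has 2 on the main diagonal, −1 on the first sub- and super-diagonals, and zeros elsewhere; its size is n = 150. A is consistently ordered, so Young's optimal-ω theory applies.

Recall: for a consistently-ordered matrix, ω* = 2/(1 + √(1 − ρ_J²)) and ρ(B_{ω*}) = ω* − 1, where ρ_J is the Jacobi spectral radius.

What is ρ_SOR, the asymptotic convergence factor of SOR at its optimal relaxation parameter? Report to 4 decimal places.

ρ_SOR = 0.9592

B_J for the 150×150 system has eigenvalues cos(kπ/151); ρ_J = cos(π/151) = 0.9998.
√(1−ρ_J²) = |sin(π/151)| = 0.02080
So ω* = 2/1.02080 = 1.9592 (Young).
and ρ(B_{ω*}) = 1.9592 − 1 = 0.9592.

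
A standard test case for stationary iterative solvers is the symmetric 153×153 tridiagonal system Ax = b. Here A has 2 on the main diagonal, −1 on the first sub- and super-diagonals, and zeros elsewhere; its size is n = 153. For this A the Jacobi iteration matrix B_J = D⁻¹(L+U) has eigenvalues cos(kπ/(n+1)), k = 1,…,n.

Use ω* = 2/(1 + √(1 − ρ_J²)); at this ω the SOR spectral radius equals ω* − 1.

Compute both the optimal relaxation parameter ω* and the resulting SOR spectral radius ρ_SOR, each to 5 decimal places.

n=153: λ(B_J) = 1 − λ(A)/2 = cos(kπ/154); k=1 gives ρ_J = 0.99979.
root = sin(π/154) = 0.020399  (since 1−cos² = sin²).
Young: ω* = 2/(1+√(1−ρ_J²)) = 2/(1+0.020399) = 2/1.020399 = 1.96002.
and ρ(B_{ω*}) = 1.96002 − 1 = 0.96002.

ω* = 1.96002, ρ_SOR = 0.96002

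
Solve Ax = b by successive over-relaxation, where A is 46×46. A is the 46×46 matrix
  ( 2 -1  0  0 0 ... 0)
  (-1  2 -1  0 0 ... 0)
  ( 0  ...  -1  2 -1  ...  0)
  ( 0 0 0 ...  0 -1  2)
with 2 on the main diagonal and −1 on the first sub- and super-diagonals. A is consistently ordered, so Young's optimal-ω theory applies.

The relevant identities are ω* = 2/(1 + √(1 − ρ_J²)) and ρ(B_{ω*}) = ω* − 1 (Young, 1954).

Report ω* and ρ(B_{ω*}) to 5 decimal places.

ω* = 1.87478, ρ_SOR = 0.87478

n=46: λ(B_J) = 1 − λ(A)/2 = cos(kπ/47); k=1 gives ρ_J = 0.99777.
√(1−ρ_J²) = |sin(π/47)| = 0.066793
ω* = 2/(1+0.066793) = 1.87478
ρ_SOR = ω* − 1 = 1.87478 − 1 = 0.87478.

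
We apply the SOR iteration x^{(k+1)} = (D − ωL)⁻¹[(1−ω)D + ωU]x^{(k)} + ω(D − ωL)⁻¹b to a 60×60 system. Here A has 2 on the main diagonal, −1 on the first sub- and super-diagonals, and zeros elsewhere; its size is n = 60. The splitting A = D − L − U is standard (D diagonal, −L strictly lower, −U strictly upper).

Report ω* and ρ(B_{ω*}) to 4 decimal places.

ω* = 1.9021, ρ_SOR = 0.9021

½·tridiag(1,0,1) at n=60: λ_k = cos(kπ/61); max |λ| at k=1 ⇒ ρ_J = cos(π/61) ≈ 0.9987.
root = sin(π/61) = 0.05148  (since 1−cos² = sin²).
So ω* = 2/1.05148 = 1.9021 (Young).
ρ_SOR = ω* − 1 ≈ 0.9021.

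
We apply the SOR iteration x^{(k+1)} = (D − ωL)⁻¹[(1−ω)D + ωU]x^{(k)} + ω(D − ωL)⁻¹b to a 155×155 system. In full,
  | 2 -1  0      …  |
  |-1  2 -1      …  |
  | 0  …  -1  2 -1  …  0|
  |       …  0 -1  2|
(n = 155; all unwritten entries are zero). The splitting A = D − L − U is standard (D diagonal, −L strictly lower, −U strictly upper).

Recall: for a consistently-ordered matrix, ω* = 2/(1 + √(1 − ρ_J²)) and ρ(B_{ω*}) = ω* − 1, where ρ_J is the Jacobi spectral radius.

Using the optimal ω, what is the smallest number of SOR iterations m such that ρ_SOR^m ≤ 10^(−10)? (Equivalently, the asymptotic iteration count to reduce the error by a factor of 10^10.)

m = 572

ρ_J = max_k |cos(kπ/156)| = cos(π/156) = 0.9997972
1 − cos²(π/156) = sin²(π/156) ⇒ √(1−ρ_J²) = sin(π/156) = 0.0201371.
ω* = 2/(1 + 0.0201371) = 2/1.0201371 = 1.9605208.
ρ(B_{ω*}) = ω*−1 = 0.9605208
10·ln10 = 23.0259; −ln(0.9605208) = 0.0402796; m = ⌈23.0259/0.0402796⌉ = ⌈571.652⌉ = 572.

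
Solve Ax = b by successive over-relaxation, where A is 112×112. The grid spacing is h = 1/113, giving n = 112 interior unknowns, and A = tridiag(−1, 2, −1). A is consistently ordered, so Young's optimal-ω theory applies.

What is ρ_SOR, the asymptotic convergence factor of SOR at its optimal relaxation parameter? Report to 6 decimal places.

ρ_SOR = 0.945907

spectrum of D⁻¹(L+U) = {cos(kπ/113) : 1≤k≤112}; ρ_J = cos(π/113) = 0.999614.
√(1−ρ_J²) = |sin(π/113)| = 0.0277981
So ω* = 2/1.0277981 = 1.945907 (Young).
ρ(B_{ω*}) = ω*−1 = 0.945907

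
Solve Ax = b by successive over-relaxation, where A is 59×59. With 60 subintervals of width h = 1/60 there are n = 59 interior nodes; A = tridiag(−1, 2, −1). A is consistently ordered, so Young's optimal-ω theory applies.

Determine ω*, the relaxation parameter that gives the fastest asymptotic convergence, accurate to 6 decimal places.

ω* = 1.900534

½·tridiag(1,0,1) at n=59: λ_k = cos(kπ/60); max |λ| at k=1 ⇒ ρ_J = cos(π/60) ≈ 0.998630.
√(1−ρ_J²) = |sin(π/60)| = 0.0523360
ω* = 2/(1 + 0.0523360) = 2/1.0523360 = 1.900534.
Hence ρ(B_{ω*}) = 1.900534 − 1 = 0.900534.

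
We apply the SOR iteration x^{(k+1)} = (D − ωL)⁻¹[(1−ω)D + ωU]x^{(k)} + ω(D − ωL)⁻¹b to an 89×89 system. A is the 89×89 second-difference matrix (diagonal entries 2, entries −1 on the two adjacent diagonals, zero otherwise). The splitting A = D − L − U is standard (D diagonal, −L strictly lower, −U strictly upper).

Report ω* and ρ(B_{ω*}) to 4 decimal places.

ω* = 1.9326, ρ_SOR = 0.9326

n=89: λ(B_J) = 1 − λ(A)/2 = cos(kπ/90); k=1 gives ρ_J = 0.9994.
1 − cos²(π/90) = sin²(π/90) ⇒ √(1−ρ_J²) = sin(π/90) = 0.03490.
ω* = 2 / (1 + 0.03490) = 2 / 1.03490 ≈ 1.9326.
and ρ(B_{ω*}) = 1.9326 − 1 = 0.9326.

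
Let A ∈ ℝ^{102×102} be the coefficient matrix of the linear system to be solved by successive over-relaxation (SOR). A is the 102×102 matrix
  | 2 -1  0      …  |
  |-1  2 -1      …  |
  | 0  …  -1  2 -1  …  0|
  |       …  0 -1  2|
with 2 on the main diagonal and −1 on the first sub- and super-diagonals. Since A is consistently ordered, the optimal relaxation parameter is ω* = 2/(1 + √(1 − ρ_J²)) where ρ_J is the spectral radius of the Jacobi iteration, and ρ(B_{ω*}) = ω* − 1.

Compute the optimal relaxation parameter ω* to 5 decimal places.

B_J for the 102×102 system has eigenvalues cos(kπ/103); ρ_J = cos(π/103) = 0.99953.
1 − cos²(π/103) = sin²(π/103) ⇒ √(1−ρ_J²) = sin(π/103) = 0.030496.
ω* = 2 / (1 + 0.030496) = 2 / 1.030496 ≈ 1.94081.
ρ_SOR = ω* − 1 = 1.94081 − 1 = 0.94081.

ω* = 1.94081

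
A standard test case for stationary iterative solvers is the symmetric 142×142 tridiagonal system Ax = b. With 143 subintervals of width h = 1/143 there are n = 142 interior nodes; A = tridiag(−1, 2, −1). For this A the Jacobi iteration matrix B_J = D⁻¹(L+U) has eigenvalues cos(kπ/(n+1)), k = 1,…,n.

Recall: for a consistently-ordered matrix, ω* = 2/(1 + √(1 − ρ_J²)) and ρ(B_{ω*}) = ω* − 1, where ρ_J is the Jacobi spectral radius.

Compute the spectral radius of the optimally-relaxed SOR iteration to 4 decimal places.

spectrum of D⁻¹(L+U) = {cos(kπ/143) : 1≤k≤142}; ρ_J = cos(π/143) = 0.9998.
root = sin(π/143) = 0.02197  (since 1−cos² = sin²).
Young: ω* = 2/(1+√(1−ρ_J²)) = 2/(1+0.02197) = 2/1.02197 = 1.9570.
ρ_SOR = ω* − 1 = 1.9570 − 1 = 0.9570.

ρ_SOR = 0.9570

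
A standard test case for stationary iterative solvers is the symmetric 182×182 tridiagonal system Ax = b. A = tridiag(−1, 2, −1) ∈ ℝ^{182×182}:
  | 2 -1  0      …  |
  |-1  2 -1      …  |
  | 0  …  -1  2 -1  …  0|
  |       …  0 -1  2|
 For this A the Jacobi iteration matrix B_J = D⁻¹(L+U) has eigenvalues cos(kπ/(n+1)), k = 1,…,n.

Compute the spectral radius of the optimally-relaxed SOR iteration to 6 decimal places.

spectrum of D⁻¹(L+U) = {cos(kπ/183) : 1≤k≤182}; ρ_J = cos(π/183) = 0.999853.
1 − cos²(π/183) = sin²(π/183) ⇒ √(1−ρ_J²) = sin(π/183) = 0.0171663.
Then 2/(1+√(1−ρ_J²)) = 2/(1+0.0171663); ω* = 2/1.0171663 = 1.966247.
At ω = 1.966247 every |λ(B_ω)| = ω−1, so ρ_SOR = 0.966247.

ρ_SOR = 0.966247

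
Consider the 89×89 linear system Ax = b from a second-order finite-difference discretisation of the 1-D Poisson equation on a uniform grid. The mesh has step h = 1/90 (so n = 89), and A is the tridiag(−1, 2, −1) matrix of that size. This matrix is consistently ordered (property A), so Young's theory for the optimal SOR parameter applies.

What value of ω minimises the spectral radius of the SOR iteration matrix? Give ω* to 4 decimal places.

ω* = 1.9326

ρ_J = max_k |cos(kπ/90)| = cos(π/90) = 0.9994
1 − cos²(π/90) = sin²(π/90) ⇒ √(1−ρ_J²) = sin(π/90) = 0.03490.
ω* = 2 / (1 + 0.03490) = 2 / 1.03490 ≈ 1.9326.
ρ(B_{ω*}) = ω*−1 = 0.9326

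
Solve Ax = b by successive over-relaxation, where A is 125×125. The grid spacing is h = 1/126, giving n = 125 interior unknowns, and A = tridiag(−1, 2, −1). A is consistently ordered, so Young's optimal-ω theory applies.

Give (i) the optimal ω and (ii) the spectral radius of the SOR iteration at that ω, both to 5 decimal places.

ω* = 1.95135, ρ_SOR = 0.95135

spectrum of D⁻¹(L+U) = {cos(kπ/126) : 1≤k≤125}; ρ_J = cos(π/126) = 0.99969.
1 − cos²(π/126) = sin²(π/126) ⇒ √(1−ρ_J²) = sin(π/126) = 0.024931.
[ω*] 2 ÷ (1 + 0.024931) = 2 ÷ 1.024931 = 1.95135.
At ω = 1.95135 every |λ(B_ω)| = ω−1, so ρ_SOR = 0.95135.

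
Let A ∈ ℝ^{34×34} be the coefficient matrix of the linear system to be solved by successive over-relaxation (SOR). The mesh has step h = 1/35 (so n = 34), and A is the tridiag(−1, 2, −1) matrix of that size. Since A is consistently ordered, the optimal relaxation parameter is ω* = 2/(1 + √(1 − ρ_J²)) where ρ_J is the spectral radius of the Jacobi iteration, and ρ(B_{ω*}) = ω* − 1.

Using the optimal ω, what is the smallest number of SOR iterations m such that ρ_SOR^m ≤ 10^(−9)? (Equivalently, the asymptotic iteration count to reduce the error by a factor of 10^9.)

m = 116

spectrum of D⁻¹(L+U) = {cos(kπ/35) : 1≤k≤34}; ρ_J = cos(π/35) = 0.9959743.
1 − cos²(π/35) = sin²(π/35) ⇒ √(1−ρ_J²) = sin(π/35) = 0.0896393.
Then 2/(1+√(1−ρ_J²)) = 2/(1+0.0896393); ω* = 2/1.0896393 = 1.8354698.
and ρ(B_{ω*}) = 1.8354698 − 1 = 0.8354698.
Need (0.8354698)^m ≤ 10^(−9): m ≥ 9·ln10/|ln 0.8354698| = 20.7233/0.179761 = 115.283 ⇒ m = 116.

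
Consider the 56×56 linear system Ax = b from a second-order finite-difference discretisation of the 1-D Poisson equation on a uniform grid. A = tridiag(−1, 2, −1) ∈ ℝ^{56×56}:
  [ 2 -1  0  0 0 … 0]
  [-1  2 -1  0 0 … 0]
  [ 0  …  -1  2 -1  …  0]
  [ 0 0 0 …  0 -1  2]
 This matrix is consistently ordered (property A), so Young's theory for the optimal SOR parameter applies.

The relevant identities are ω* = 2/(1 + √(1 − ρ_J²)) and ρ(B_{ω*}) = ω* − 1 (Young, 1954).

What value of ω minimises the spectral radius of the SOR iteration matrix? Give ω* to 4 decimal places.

ω* = 1.8956

With n=56, ρ(Jacobi) = cos(π/57) = 0.9985.
√(1 − cos²(π/57)) = sin(π/57) ≈ 0.05509.
Young: ω* = 2/(1+√(1−ρ_J²)) = 2/(1+0.05509) = 2/1.05509 = 1.8956.
At ω = 1.8956 every |λ(B_ω)| = ω−1, so ρ_SOR = 0.8956.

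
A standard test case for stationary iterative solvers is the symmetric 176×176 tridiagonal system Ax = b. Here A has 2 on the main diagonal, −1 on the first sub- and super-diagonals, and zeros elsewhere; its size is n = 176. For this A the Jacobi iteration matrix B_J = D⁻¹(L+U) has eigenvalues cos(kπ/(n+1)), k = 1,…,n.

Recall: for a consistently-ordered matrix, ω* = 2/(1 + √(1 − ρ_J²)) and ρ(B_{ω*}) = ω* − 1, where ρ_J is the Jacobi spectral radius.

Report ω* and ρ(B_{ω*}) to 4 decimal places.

½·tridiag(1,0,1) at n=176: λ_k = cos(kπ/177); max |λ| at k=1 ⇒ ρ_J = cos(π/177) ≈ 0.9998.
1 − cos²(π/177) = sin²(π/177) ⇒ √(1−ρ_J²) = sin(π/177) = 0.01775.
ω* = 2 / (1 + 0.01775) = 2 / 1.01775 ≈ 1.9651.
At ω = 1.9651 every |λ(B_ω)| = ω−1, so ρ_SOR = 0.9651.

ω* = 1.9651, ρ_SOR = 0.9651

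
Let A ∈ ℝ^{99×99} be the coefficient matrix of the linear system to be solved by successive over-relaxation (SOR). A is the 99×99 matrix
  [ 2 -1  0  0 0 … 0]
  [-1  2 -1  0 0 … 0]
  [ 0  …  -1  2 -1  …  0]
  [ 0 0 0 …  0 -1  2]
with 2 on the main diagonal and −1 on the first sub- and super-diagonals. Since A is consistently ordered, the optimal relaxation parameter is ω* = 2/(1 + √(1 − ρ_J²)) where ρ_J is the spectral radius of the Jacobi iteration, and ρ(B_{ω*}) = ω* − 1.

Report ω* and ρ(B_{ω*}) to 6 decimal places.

With n=99, ρ(Jacobi) = cos(π/100) = 0.999507.
√(1−ρ_J²) = |sin(π/100)| = 0.0314108
Then 2/(1+√(1−ρ_J²)) = 2/(1+0.0314108); ω* = 2/1.0314108 = 1.939092.
[ρ_SOR] ω* − 1 = 0.939092.

ω* = 1.939092, ρ_SOR = 0.939092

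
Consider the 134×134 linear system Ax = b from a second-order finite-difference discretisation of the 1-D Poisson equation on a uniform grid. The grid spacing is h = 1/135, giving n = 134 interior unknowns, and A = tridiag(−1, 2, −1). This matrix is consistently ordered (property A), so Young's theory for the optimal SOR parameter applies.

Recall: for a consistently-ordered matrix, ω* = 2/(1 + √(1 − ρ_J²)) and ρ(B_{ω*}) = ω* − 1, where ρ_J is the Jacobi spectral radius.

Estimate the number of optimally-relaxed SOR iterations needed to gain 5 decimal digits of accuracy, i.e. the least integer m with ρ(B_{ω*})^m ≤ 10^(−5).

m = 248

ρ_J = max_k |cos(kπ/135)| = cos(π/135) = 0.9997292
root = sin(π/135) = 0.0232690  (since 1−cos² = sin²).
Young: ω* = 2/(1+√(1−ρ_J²)) = 2/(1+0.0232690) = 2/1.0232690 = 1.9545203.
ρ_SOR = ω* − 1 = 1.9545203 − 1 = 0.9545203.
Need (0.9545203)^m ≤ 10^(−5): m ≥ 5·ln10/|ln 0.9545203| = 11.5129/0.0465464 = 247.342 ⇒ m = 248.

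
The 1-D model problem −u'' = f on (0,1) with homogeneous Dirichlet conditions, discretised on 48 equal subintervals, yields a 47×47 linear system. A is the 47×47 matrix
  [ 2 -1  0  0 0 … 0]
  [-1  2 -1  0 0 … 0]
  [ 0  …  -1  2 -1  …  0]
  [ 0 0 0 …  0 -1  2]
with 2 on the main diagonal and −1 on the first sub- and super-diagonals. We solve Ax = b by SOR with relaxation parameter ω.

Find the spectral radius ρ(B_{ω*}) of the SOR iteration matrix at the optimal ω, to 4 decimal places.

ρ_SOR = 0.8772

[ρ_J] n=47: ρ(B_J) = cos(π/(n+1)) = cos(π/48) = 0.9979.
√(1−ρ_J²) = |sin(π/48)| = 0.06540
ω* = 2 / (1 + 0.06540) = 2 / 1.06540 ≈ 1.8772.
ρ(B_{ω*}) = ω*−1 = 0.8772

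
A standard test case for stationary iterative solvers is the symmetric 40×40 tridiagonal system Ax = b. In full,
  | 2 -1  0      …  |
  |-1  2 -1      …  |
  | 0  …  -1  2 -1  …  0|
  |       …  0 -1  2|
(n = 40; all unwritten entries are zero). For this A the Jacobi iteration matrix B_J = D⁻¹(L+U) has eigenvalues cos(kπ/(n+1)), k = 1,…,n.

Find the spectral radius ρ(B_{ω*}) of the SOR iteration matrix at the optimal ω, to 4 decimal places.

n=40: λ(B_J) = 1 − λ(A)/2 = cos(kπ/41); k=1 gives ρ_J = 0.9971.
root = sin(π/41) = 0.07655  (since 1−cos² = sin²).
ω* = 2 / (1 + 0.07655) = 2 / 1.07655 ≈ 1.8578.
Hence ρ(B_{ω*}) = 1.8578 − 1 = 0.8578.

ρ_SOR = 0.8578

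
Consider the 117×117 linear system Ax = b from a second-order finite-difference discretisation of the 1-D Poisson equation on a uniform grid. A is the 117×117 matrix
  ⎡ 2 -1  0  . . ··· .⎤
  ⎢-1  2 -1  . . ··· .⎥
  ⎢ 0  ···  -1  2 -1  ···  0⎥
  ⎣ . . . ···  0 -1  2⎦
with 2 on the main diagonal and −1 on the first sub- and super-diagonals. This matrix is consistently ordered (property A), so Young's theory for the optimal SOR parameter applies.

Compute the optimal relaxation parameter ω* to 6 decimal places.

n=117: λ(B_J) = 1 − λ(A)/2 = cos(kπ/118); k=1 gives ρ_J = 0.999646.
√(1 − cos²(π/118)) = sin(π/118) ≈ 0.0266205.
Young: ω* = 2/(1+√(1−ρ_J²)) = 2/(1+0.0266205) = 2/1.0266205 = 1.948140.
ρ(B_{ω*}) = ω*−1 = 0.948140

ω* = 1.948140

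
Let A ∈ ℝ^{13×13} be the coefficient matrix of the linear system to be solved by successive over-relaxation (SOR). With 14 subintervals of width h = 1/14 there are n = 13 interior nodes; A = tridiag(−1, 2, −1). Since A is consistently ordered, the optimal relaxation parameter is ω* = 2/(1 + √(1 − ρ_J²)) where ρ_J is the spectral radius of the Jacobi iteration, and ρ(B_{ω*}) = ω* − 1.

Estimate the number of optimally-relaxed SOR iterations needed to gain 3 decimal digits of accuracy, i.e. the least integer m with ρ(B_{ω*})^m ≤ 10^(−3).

n=13: λ(B_J) = 1 − λ(A)/2 = cos(kπ/14); k=1 gives ρ_J = 0.9749279.
√(1−ρ_J²) = |sin(π/14)| = 0.2225209
Young: ω* = 2/(1+√(1−ρ_J²)) = 2/(1+0.2225209) = 2/1.2225209 = 1.6359639.
Hence ρ(B_{ω*}) = 1.6359639 − 1 = 0.6359639.
(0.6359639)^m ≤ 10^{−3}  ⇒  m·ln(0.6359639) ≤ −3·ln10  ⇒  m ≥ 15.262  ⇒  m = 16

m = 16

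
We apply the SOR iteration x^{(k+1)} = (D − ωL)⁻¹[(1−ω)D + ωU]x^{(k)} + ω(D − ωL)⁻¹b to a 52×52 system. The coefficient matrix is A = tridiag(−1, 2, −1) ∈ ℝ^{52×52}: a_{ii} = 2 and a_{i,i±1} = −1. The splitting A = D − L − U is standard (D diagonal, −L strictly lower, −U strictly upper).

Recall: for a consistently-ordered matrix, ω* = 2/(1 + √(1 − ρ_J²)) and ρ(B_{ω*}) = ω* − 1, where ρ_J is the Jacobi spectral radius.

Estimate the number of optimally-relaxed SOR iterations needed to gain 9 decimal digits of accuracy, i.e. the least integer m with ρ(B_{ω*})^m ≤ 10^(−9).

m = 175

n=52: λ(B_J) = 1 − λ(A)/2 = cos(kπ/53); k=1 gives ρ_J = 0.9982437.
√(1−ρ_J²) simplifies to sin(π/53) = 0.0592406.
Young: ω* = 2/(1+√(1−ρ_J²)) = 2/(1+0.0592406) = 2/1.0592406 = 1.8881451.
ρ_SOR = ω* − 1 ≈ 0.8881451.
For 9 digits: m = 9·ln10 / (−ln 0.8881451) = 20.7233/0.11862 = 174.703; round up → m = 175.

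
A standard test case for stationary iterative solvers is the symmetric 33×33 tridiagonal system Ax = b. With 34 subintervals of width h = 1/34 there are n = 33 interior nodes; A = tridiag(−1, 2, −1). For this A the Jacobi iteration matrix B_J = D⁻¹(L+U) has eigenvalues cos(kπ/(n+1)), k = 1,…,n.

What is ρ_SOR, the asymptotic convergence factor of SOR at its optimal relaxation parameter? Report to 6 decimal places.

ρ_SOR = 0.831052

½·tridiag(1,0,1) at n=33: λ_k = cos(kπ/34); max |λ| at k=1 ⇒ ρ_J = cos(π/34) ≈ 0.995734.
√(1−ρ_J²) simplifies to sin(π/34) = 0.0922684.
ω* = 2/(1 + 0.0922684) = 2/1.0922684 = 1.831052.
Hence ρ(B_{ω*}) = 1.831052 − 1 = 0.831052.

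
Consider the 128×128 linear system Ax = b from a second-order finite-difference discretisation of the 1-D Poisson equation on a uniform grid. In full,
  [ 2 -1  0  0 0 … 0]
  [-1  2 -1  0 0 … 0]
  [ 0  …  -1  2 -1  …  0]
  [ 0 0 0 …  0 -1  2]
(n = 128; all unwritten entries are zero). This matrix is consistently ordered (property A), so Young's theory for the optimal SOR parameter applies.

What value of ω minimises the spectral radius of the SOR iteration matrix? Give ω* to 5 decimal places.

½·tridiag(1,0,1) at n=128: λ_k = cos(kπ/129); max |λ| at k=1 ⇒ ρ_J = cos(π/129) ≈ 0.99970.
√(1−ρ_J²) = |sin(π/129)| = 0.024351
So ω* = 2/1.024351 = 1.95246 (Young).
ρ_SOR = ω* − 1 = 1.95246 − 1 = 0.95246.

ω* = 1.95246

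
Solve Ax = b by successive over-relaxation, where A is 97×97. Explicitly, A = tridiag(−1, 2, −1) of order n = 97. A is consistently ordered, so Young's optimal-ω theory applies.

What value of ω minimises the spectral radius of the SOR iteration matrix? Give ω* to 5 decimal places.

ρ_J = max_k |cos(kπ/98)| = cos(π/98) = 0.99949
√(1−ρ_J²) simplifies to sin(π/98) = 0.032052.
Young: ω* = 2/(1+√(1−ρ_J²)) = 2/(1+0.032052) = 2/1.032052 = 1.93789.
ρ(B_{ω*}) = ω*−1 = 0.93789

ω* = 1.93789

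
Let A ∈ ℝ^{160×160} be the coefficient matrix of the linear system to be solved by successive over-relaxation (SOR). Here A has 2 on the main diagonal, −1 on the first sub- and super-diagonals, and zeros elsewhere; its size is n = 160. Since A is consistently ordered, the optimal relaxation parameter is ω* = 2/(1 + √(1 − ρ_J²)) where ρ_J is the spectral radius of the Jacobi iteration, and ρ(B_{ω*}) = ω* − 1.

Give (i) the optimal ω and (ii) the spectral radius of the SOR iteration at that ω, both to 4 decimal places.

spectrum of D⁻¹(L+U) = {cos(kπ/161) : 1≤k≤160}; ρ_J = cos(π/161) = 0.9998.
√(1−ρ_J²) = |sin(π/161)| = 0.01951
Young: ω* = 2/(1+√(1−ρ_J²)) = 2/(1+0.01951) = 2/1.01951 = 1.9617.
and ρ(B_{ω*}) = 1.9617 − 1 = 0.9617.

ω* = 1.9617, ρ_SOR = 0.9617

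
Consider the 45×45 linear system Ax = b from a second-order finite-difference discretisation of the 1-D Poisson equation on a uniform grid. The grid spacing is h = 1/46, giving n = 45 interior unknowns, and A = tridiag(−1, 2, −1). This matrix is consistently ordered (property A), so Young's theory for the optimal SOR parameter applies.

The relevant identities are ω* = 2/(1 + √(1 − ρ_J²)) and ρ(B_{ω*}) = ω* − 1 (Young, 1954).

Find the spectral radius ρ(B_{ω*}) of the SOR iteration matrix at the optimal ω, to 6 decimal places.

ρ_SOR = 0.872234

½·tridiag(1,0,1) at n=45: λ_k = cos(kπ/46); max |λ| at k=1 ⇒ ρ_J = cos(π/46) ≈ 0.997669.
root = sin(π/46) = 0.0682424  (since 1−cos² = sin²).
Young: ω* = 2/(1+√(1−ρ_J²)) = 2/(1+0.0682424) = 2/1.0682424 = 1.872234.
and ρ(B_{ω*}) = 1.872234 − 1 = 0.872234.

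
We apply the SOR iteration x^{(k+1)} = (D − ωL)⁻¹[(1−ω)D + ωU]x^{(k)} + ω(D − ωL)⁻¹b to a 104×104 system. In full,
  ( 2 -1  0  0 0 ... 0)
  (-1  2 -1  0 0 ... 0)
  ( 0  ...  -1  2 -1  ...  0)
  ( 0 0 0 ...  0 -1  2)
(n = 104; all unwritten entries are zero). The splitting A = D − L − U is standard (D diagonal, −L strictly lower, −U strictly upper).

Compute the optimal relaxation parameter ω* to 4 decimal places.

ω* = 1.9419

ρ_J = max_k |cos(kπ/105)| = cos(π/105) = 0.9996
√(1−ρ_J²) = |sin(π/105)| = 0.02992
So ω* = 2/1.02992 = 1.9419 (Young).
At ω = 1.9419 every |λ(B_ω)| = ω−1, so ρ_SOR = 0.9419.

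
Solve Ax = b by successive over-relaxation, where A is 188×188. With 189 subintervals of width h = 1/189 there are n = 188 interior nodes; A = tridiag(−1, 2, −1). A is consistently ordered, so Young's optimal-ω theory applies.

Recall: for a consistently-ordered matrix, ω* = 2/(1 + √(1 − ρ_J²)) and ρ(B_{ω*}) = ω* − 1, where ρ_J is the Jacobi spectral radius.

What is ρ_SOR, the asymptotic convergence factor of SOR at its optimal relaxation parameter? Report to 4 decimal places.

½·tridiag(1,0,1) at n=188: λ_k = cos(kπ/189); max |λ| at k=1 ⇒ ρ_J = cos(π/189) ≈ 0.9999.
√(1−ρ_J²) = |sin(π/189)| = 0.01662
ω* = 2/(1+0.01662) = 1.9673
ρ_SOR = ω* − 1 = 1.9673 − 1 = 0.9673.

ρ_SOR = 0.9673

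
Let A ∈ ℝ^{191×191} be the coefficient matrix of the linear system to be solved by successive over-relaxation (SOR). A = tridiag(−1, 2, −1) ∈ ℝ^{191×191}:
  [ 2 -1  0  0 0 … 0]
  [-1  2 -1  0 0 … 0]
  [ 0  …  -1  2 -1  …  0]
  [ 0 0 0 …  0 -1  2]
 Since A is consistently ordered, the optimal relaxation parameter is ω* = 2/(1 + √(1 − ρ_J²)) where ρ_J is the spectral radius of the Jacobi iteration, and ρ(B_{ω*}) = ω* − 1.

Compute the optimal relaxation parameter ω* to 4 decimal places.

With n=191, ρ(Jacobi) = cos(π/192) = 0.9999.
root = sin(π/192) = 0.01636  (since 1−cos² = sin²).
Then 2/(1+√(1−ρ_J²)) = 2/(1+0.01636); ω* = 2/1.01636 = 1.9678.
ρ_SOR = ω* − 1 = 1.9678 − 1 = 0.9678.

ω* = 1.9678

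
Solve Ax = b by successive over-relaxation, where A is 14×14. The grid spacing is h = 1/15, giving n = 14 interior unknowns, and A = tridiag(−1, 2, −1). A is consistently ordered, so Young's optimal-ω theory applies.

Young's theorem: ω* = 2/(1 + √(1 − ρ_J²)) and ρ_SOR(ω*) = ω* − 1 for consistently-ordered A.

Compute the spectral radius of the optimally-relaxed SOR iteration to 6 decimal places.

[ρ_J] n=14: ρ(B_J) = cos(π/(n+1)) = cos(π/15) = 0.978148.
√(1−ρ_J²) = |sin(π/15)| = 0.2079117
ω* = 2/(1+0.2079117) = 1.655750
At ω = 1.655750 every |λ(B_ω)| = ω−1, so ρ_SOR = 0.655750.

ρ_SOR = 0.655750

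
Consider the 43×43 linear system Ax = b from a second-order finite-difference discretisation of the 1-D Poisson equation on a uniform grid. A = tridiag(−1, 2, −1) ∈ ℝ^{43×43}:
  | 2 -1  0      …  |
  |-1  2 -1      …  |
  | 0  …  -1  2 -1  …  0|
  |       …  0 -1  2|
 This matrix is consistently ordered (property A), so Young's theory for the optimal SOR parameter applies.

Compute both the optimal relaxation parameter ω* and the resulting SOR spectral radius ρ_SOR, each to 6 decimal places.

[ρ_J] n=43: ρ(B_J) = cos(π/(n+1)) = cos(π/44) = 0.997452.
√(1 − cos²(π/44)) = sin(π/44) ≈ 0.0713392.
Then 2/(1+√(1−ρ_J²)) = 2/(1+0.0713392); ω* = 2/1.0713392 = 1.866822.
ρ_SOR = ω* − 1 = 1.866822 − 1 = 0.866822.

ω* = 1.866822, ρ_SOR = 0.866822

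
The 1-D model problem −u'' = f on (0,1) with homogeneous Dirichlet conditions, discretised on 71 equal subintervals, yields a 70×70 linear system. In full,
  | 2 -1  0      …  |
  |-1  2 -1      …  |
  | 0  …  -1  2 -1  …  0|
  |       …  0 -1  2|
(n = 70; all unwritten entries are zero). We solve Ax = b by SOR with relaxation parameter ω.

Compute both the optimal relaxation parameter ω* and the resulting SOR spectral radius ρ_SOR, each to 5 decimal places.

½·tridiag(1,0,1) at n=70: λ_k = cos(kπ/71); max |λ| at k=1 ⇒ ρ_J = cos(π/71) ≈ 0.99902.
root = sin(π/71) = 0.044233  (since 1−cos² = sin²).
[ω*] 2 ÷ (1 + 0.044233) = 2 ÷ 1.044233 = 1.91528.
At ω = 1.91528 every |λ(B_ω)| = ω−1, so ρ_SOR = 0.91528.

ω* = 1.91528, ρ_SOR = 0.91528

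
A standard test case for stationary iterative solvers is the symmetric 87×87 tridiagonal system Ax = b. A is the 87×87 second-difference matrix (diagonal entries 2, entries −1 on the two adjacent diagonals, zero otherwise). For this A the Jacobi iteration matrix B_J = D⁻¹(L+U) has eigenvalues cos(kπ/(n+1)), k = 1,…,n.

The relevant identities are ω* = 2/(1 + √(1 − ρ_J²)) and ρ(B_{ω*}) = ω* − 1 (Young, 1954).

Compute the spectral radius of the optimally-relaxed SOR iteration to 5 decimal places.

ρ_SOR = 0.93108

B_J for the 87×87 system has eigenvalues cos(kπ/88); ρ_J = cos(π/88) = 0.99936.
1 − cos²(π/88) = sin²(π/88) ⇒ √(1−ρ_J²) = sin(π/88) = 0.035692.
So ω* = 2/1.035692 = 1.93108 (Young).
[ρ_SOR] ω* − 1 = 0.93108.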